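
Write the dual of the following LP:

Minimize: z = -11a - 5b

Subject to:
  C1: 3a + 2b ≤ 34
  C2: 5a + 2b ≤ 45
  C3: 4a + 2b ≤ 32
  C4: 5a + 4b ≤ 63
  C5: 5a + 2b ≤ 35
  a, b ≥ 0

Primal min cᵀx s.t. Ax ≤ b, x ≥ 0  →  Dual max −bᵀy s.t. Aᵀy ≥ −c, y ≥ 0.

Maximize: z = -34y1 - 45y2 - 32y3 - 63y4 - 35y5

Subject to:
  3y1 + 5y2 + 4y3 + 5y4 + 5y5 ≥ 11
  2y1 + 2y2 + 2y3 + 4y4 + 2y5 ≥ 5
  y1, y2, y3, y4, y5 ≥ 0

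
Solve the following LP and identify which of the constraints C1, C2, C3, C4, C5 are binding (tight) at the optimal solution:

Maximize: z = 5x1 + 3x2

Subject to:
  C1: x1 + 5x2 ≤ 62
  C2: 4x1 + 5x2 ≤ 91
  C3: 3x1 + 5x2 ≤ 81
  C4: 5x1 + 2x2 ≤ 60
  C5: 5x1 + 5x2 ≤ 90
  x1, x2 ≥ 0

At x1 = 8, x2 = 10, compute slack b - a·x for each constraint:
  C1: 62 − 58 = 4  (slack)
  C2: 91 − 82 = 9  (slack)
  C3: 81 − 74 = 7  (slack)
  C4: 60 − 60 = 0  (binding)
  C5: 90 − 90 = 0  (binding)

Optimal: x1 = 8, x2 = 10
Binding: C4, C5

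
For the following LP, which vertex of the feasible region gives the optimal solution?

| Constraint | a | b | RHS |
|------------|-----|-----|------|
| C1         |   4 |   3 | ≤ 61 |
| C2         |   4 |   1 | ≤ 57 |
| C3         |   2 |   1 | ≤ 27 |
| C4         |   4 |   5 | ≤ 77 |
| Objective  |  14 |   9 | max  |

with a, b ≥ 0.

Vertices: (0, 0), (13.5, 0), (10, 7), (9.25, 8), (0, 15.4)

Evaluate the objective at each vertex of the feasible region:
  z(0, 0) = 0
  z(13.5, 0) = 189
  z(10, 7) = 203  ←
  z(9.25, 8) = 201.5
  z(0, 15.4) = 138.6
The maximum is at a = 10, b = 7.

(10, 7)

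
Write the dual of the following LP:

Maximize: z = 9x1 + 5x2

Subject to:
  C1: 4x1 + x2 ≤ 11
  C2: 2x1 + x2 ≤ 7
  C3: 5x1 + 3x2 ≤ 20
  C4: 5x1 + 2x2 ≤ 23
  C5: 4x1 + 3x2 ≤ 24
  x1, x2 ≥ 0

Primal max cᵀx s.t. Ax ≤ b, x ≥ 0  →  Dual min bᵀy s.t. Aᵀy ≥ c, y ≥ 0.

Minimize: z = 11y1 + 7y2 + 20y3 + 23y4 + 24y5

Subject to:
  4y1 + 2y2 + 5y3 + 5y4 + 4y5 ≥ 9
  y1 + y2 + 3y3 + 2y4 + 3y5 ≥ 5
  y1, y2, y3, y4, y5 ≥ 0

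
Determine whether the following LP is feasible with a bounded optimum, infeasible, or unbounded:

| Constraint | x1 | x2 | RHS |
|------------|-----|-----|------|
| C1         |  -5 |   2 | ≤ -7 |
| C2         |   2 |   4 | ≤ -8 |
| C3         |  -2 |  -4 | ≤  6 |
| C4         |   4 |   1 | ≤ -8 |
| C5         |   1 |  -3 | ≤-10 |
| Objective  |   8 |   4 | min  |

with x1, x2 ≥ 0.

Infeasible (no feasible solution exists)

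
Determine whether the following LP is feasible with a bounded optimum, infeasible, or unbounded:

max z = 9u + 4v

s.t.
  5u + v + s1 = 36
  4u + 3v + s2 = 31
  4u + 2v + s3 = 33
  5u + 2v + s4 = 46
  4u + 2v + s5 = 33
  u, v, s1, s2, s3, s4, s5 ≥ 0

Feasible with a bounded optimal solution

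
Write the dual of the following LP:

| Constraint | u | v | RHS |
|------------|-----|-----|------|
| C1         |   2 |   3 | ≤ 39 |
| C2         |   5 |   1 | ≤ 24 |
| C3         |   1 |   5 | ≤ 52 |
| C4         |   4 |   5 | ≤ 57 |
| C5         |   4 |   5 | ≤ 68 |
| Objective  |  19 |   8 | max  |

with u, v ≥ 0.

Primal max cᵀx s.t. Ax ≤ b, x ≥ 0  →  Dual min bᵀy s.t. Aᵀy ≥ c, y ≥ 0.

Minimize: z = 39y1 + 24y2 + 52y3 + 57y4 + 68y5

Subject to:
  2y1 + 5y2 + y3 + 4y4 + 4y5 ≥ 19
  3y1 + y2 + 5y3 + 5y4 + 5y5 ≥ 8
  y1, y2, y3, y4, y5 ≥ 0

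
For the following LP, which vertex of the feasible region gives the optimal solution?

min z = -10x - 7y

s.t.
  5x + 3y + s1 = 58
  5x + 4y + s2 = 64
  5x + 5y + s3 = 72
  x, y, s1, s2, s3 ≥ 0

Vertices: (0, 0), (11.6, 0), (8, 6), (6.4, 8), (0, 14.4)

Evaluate the objective at each vertex of the feasible region:
  z(0, 0) = 0
  z(11.6, 0) = -116
  z(8, 6) = -122  ←
  z(6.4, 8) = -120
  z(0, 14.4) = -100.8
The minimum is at x = 8, y = 6.

(8, 6)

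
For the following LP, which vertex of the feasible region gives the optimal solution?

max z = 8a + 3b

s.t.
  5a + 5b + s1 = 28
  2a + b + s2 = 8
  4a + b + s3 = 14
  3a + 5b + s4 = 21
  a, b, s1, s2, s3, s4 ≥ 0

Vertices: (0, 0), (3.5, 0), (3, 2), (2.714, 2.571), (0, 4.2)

Evaluate the objective at each vertex of the feasible region:
  z(0, 0) = 0
  z(3.5, 0) = 28
  z(3, 2) = 30  ←
  z(2.714, 2.571) = 29.43
  z(0, 4.2) = 12.6
The maximum is at a = 3, b = 2.

(3, 2)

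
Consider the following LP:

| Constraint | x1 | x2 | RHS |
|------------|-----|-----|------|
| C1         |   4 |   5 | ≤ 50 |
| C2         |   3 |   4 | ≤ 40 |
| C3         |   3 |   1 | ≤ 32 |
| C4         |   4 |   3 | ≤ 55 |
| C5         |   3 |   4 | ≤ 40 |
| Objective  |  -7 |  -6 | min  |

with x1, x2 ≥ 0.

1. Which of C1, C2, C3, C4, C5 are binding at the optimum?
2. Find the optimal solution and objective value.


1. C1, C3
2. x1 = 10, x2 = 2, z = -82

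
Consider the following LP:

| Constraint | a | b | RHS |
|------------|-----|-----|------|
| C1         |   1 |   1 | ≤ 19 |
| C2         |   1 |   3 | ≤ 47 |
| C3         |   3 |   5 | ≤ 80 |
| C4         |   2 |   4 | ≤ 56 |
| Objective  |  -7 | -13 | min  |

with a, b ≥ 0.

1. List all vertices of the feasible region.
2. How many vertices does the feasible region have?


1. (0, 0), (19, 0), (10, 9), (0, 14)
2. 4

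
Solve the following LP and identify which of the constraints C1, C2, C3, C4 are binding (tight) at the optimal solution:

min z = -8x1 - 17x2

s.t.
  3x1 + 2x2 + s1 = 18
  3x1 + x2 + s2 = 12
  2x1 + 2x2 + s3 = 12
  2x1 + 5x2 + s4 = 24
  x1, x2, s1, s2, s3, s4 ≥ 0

At x1 = 2, x2 = 4, compute slack b - a·x for each constraint:
  C1: 18 − 14 = 4  (slack)
  C2: 12 − 10 = 2  (slack)
  C3: 12 − 12 = 0  (binding)
  C4: 24 − 24 = 0  (binding)

Optimal: x1 = 2, x2 = 4
Binding: C3, C4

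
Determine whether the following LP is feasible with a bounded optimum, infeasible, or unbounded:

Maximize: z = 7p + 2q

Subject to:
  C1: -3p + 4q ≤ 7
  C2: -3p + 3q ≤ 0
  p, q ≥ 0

Unbounded (objective can increase without bound)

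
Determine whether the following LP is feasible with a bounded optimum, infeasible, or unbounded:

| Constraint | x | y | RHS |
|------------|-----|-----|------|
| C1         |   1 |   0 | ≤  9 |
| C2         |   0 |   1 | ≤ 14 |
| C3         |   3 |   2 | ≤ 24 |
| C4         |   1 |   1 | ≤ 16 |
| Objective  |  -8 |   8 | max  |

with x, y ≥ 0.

Feasible with a bounded optimal solution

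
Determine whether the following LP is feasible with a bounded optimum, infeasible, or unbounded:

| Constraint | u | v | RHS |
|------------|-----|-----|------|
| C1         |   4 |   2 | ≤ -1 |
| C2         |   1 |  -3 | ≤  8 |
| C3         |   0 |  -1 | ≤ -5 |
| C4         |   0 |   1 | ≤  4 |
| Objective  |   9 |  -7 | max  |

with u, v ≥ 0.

Infeasible (no feasible solution exists)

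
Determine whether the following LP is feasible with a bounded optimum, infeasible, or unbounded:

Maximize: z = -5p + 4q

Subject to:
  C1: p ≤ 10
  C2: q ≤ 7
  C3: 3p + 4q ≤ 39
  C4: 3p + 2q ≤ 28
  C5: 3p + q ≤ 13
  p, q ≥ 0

Feasible with a bounded optimal solution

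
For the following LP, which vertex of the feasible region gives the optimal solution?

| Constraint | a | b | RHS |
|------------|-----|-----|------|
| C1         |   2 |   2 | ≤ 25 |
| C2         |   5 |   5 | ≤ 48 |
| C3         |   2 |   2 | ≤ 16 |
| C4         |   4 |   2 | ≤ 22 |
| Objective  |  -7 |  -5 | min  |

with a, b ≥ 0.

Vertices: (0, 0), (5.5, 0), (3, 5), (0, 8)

Evaluate the objective at each vertex of the feasible region:
  z(0, 0) = 0
  z(5.5, 0) = -38.5
  z(3, 5) = -46  ←
  z(0, 8) = -40
The minimum is at a = 3, b = 5.

(3, 5)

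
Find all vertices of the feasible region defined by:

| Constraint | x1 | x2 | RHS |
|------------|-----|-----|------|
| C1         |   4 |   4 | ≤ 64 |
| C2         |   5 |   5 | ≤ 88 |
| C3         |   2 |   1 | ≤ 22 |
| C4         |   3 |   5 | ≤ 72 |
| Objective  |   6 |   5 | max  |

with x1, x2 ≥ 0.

(0, 0), (11, 0), (6, 10), (4, 12), (0, 14.4)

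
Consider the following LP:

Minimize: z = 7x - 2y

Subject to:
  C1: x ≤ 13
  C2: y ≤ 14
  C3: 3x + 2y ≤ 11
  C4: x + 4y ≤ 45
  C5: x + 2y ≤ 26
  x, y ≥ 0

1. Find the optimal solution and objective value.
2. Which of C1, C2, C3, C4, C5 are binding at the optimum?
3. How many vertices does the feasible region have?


1. x = 0, y = 5.5, z = -11
2. C3
3. 3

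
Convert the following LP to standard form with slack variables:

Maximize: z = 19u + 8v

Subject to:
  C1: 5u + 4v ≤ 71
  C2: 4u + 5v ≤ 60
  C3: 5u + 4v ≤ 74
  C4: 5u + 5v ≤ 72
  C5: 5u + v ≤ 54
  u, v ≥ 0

max z = 19u + 8v

s.t.
  5u + 4v + s1 = 71
  4u + 5v + s2 = 60
  5u + 4v + s3 = 74
  5u + 5v + s4 = 72
  5u + v + s5 = 54
  u, v, s1, s2, s3, s4, s5 ≥ 0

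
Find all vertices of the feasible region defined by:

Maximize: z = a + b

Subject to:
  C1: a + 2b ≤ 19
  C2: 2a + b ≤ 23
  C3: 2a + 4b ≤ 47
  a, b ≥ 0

(0, 0), (11.5, 0), (9, 5), (0, 9.5)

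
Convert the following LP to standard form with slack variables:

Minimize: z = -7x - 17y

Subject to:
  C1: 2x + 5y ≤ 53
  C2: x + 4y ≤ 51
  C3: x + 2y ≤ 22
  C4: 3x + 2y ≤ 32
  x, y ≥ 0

min z = -7x - 17y

s.t.
  2x + 5y + s1 = 53
  x + 4y + s2 = 51
  x + 2y + s3 = 22
  3x + 2y + s4 = 32
  x, y, s1, s2, s3, s4 ≥ 0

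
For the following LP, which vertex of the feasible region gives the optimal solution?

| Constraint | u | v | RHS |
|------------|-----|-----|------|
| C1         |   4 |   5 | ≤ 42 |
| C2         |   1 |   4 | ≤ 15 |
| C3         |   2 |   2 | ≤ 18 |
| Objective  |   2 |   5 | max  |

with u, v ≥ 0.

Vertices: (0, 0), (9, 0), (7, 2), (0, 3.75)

Evaluate the objective at each vertex of the feasible region:
  z(0, 0) = 0
  z(9, 0) = 18
  z(7, 2) = 24  ←
  z(0, 3.75) = 18.75
The maximum is at u = 7, v = 2.

(7, 2)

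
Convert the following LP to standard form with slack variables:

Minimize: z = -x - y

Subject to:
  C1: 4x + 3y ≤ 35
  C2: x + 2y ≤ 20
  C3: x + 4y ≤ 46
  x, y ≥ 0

min z = -x - y

s.t.
  4x + 3y + s1 = 35
  x + 2y + s2 = 20
  x + 4y + s3 = 46
  x, y, s1, s2, s3 ≥ 0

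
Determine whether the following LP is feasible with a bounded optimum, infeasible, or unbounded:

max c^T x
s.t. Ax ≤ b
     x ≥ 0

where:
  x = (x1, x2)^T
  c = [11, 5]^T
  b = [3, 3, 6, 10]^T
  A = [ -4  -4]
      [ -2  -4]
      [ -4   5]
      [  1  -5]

Unbounded (objective can increase without bound)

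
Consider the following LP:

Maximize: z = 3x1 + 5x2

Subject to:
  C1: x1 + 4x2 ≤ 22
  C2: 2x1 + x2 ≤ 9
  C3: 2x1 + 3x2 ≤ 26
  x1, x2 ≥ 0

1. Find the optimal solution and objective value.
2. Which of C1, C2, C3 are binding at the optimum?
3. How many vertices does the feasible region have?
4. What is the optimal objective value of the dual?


1. x1 = 2, x2 = 5, z = 31
2. C1, C2
3. 4
4. 31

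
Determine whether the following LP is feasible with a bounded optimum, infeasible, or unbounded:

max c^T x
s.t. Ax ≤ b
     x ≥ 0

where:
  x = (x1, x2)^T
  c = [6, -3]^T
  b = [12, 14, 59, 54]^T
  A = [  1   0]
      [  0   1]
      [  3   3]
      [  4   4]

Feasible with a bounded optimal solution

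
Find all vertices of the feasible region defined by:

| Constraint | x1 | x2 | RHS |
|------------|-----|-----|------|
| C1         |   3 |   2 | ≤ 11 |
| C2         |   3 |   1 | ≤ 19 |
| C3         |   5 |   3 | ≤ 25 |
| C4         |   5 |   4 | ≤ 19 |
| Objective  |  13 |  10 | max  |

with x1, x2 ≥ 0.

(0, 0), (3.667, 0), (3, 1), (0, 4.75)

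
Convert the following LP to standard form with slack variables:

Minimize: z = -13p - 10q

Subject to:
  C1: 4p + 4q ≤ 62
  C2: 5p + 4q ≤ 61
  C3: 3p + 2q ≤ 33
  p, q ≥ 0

min z = -13p - 10q

s.t.
  4p + 4q + s1 = 62
  5p + 4q + s2 = 61
  3p + 2q + s3 = 33
  p, q, s1, s2, s3 ≥ 0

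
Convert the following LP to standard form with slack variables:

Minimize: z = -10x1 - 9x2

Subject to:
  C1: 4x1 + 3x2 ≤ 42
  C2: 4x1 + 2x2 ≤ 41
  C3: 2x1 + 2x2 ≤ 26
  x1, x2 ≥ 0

min z = -10x1 - 9x2

s.t.
  4x1 + 3x2 + s1 = 42
  4x1 + 2x2 + s2 = 41
  2x1 + 2x2 + s3 = 26
  x1, x2, s1, s2, s3 ≥ 0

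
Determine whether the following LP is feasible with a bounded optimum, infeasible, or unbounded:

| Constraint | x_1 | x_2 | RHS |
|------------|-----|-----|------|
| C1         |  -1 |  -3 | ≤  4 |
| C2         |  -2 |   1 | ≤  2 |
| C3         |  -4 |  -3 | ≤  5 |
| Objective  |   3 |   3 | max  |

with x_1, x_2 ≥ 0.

Unbounded (objective can increase without bound)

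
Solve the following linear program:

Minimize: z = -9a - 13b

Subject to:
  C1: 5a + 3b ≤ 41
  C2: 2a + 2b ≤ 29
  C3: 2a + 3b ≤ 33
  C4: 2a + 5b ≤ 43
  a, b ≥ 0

Evaluate the objective at each vertex of the feasible region:
  z(0, 0) = 0
  z(8.2, 0) = -73.8
  z(4, 7) = -127  ←
  z(0, 8.6) = -111.8
The minimum is at a = 4, b = 7.

a = 4, b = 7, z = -127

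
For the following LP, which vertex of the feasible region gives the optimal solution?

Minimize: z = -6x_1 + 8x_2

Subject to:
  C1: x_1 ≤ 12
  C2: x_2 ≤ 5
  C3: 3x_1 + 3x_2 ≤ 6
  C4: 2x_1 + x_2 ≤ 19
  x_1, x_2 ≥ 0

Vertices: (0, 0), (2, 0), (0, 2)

Evaluate the objective at each vertex of the feasible region:
  z(0, 0) = 0
  z(2, 0) = -12  ←
  z(0, 2) = 16
The minimum is at x_1 = 2, x_2 = 0.

(2, 0)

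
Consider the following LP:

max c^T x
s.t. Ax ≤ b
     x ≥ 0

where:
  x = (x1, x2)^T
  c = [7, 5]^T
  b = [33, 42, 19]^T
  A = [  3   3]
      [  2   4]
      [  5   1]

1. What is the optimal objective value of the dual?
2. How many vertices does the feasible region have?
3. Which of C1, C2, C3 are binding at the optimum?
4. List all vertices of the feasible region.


1. 59
2. 5
3. C1, C3
4. (0, 0), (3.8, 0), (2, 9), (1, 10), (0, 10.5)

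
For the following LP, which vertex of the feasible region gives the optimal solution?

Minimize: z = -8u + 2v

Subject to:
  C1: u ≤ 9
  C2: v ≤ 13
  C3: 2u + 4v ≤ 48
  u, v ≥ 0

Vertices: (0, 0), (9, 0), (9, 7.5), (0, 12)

Evaluate the objective at each vertex of the feasible region:
  z(0, 0) = 0
  z(9, 0) = -72  ←
  z(9, 7.5) = -57
  z(0, 12) = 24
The minimum is at u = 9, v = 0.

(9, 0)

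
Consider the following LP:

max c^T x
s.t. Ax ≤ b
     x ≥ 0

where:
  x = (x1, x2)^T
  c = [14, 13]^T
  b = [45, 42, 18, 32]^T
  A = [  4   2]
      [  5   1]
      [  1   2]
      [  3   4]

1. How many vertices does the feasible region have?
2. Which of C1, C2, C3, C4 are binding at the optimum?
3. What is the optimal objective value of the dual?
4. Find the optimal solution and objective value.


1. 4
2. C2, C4
3. 138
4. x1 = 8, x2 = 2, z = 138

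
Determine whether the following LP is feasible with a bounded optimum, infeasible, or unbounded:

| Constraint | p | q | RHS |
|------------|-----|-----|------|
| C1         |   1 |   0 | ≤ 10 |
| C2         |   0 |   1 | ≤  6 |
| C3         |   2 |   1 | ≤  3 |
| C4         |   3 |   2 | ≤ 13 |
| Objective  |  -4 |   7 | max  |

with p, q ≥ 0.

Feasible with a bounded optimal solution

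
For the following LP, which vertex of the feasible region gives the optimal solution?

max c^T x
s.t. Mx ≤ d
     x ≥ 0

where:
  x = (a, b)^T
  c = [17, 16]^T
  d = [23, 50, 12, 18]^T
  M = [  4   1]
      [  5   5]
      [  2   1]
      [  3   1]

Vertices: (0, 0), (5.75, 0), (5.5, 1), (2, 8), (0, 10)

Evaluate the objective at each vertex of the feasible region:
  z(0, 0) = 0
  z(5.75, 0) = 97.75
  z(5.5, 1) = 109.5
  z(2, 8) = 162  ←
  z(0, 10) = 160
The maximum is at a = 2, b = 8.

(2, 8)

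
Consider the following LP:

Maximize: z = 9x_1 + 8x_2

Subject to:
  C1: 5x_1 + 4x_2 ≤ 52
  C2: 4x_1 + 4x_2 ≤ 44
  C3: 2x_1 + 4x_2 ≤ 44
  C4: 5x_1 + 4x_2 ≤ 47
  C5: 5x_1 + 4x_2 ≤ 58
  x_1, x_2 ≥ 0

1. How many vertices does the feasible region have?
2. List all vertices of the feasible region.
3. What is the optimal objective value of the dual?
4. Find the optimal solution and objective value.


1. 4
2. (0, 0), (9.4, 0), (3, 8), (0, 11)
3. 91
4. x_1 = 3, x_2 = 8, z = 91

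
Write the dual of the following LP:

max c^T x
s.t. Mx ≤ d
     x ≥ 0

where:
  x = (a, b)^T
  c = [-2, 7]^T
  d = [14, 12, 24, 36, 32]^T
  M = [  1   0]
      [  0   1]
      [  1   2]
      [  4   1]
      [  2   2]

Primal max cᵀx s.t. Ax ≤ b, x ≥ 0  →  Dual min bᵀy s.t. Aᵀy ≥ c, y ≥ 0.

Minimize: z = 14y1 + 12y2 + 24y3 + 36y4 + 32y5

Subject to:
  y1 + y3 + 4y4 + 2y5 ≥ -2
  y2 + 2y3 + y4 + 2y5 ≥ 7
  y1, y2, y3, y4, y5 ≥ 0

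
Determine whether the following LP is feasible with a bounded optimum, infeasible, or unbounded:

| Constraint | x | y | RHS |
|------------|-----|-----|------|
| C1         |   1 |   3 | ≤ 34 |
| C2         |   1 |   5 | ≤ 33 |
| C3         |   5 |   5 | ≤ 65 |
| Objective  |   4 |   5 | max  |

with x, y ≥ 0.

Feasible with a bounded optimal solution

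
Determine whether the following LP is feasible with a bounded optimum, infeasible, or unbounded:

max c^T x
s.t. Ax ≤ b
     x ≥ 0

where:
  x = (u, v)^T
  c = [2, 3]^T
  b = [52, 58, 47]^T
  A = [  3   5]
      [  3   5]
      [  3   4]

Feasible with a bounded optimal solution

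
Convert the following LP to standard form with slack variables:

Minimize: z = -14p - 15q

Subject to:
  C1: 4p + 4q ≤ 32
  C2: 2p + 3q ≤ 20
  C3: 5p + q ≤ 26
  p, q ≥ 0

min z = -14p - 15q

s.t.
  4p + 4q + s1 = 32
  2p + 3q + s2 = 20
  5p + q + s3 = 26
  p, q, s1, s2, s3 ≥ 0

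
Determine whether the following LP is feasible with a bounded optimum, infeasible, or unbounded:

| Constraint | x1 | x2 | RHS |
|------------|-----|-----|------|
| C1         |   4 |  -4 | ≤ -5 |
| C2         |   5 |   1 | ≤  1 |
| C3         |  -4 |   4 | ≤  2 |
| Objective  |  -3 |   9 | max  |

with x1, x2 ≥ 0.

Infeasible (no feasible solution exists)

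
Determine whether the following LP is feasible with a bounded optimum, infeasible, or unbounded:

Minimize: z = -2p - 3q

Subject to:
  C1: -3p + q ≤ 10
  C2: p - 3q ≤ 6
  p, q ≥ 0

Unbounded (objective can decrease without bound)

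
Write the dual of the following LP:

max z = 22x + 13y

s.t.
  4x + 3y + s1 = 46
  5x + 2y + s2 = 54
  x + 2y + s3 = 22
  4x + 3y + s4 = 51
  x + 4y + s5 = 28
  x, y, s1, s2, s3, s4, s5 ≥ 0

Primal max cᵀx s.t. Ax ≤ b, x ≥ 0  →  Dual min bᵀy s.t. Aᵀy ≥ c, y ≥ 0.

Minimize: z = 46y1 + 54y2 + 22y3 + 51y4 + 28y5

Subject to:
  4y1 + 5y2 + y3 + 4y4 + y5 ≥ 22
  3y1 + 2y2 + 2y3 + 3y4 + 4y5 ≥ 13
  y1, y2, y3, y4, y5 ≥ 0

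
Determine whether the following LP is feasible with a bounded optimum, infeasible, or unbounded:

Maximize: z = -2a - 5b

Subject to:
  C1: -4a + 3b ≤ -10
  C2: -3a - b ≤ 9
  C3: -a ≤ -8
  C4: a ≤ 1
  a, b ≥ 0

Infeasible (no feasible solution exists)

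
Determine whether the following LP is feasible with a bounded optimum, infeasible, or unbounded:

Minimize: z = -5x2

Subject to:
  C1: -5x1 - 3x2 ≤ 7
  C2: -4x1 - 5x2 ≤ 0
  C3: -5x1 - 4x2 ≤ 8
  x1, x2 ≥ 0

Unbounded (objective can decrease without bound)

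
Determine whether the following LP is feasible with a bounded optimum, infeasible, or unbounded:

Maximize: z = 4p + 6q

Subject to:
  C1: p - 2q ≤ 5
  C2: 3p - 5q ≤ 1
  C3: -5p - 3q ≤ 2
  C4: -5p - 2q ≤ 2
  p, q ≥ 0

Unbounded (objective can increase without bound)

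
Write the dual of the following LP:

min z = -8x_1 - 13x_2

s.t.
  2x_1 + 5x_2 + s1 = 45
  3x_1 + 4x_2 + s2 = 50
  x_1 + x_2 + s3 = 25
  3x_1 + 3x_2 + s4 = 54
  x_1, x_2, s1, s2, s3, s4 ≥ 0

Primal min cᵀx s.t. Ax ≤ b, x ≥ 0  →  Dual max −bᵀy s.t. Aᵀy ≥ −c, y ≥ 0.

Maximize: z = -45y1 - 50y2 - 25y3 - 54y4

Subject to:
  2y1 + 3y2 + y3 + 3y4 ≥ 8
  5y1 + 4y2 + y3 + 3y4 ≥ 13
  y1, y2, y3, y4 ≥ 0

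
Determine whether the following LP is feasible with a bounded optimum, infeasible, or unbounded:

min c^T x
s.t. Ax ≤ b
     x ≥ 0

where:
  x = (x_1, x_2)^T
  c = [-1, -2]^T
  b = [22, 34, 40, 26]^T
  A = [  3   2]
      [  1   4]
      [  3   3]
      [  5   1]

Feasible with a bounded optimal solution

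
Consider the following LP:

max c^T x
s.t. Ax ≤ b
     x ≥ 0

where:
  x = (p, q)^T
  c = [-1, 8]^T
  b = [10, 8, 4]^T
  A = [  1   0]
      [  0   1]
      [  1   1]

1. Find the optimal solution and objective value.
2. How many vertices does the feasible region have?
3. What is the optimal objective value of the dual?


1. p = 0, q = 4, z = 32
2. 3
3. 32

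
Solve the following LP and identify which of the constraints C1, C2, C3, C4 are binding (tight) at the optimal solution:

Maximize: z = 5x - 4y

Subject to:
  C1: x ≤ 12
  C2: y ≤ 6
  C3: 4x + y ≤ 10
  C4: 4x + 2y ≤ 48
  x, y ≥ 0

At x = 2.5, y = 0, compute slack b - a·x for each constraint:
  C1: 12 − 2.5 = 9.5  (slack)
  C2: 6 − 0 = 6  (slack)
  C3: 10 − 10 = 0  (binding)
  C4: 48 − 10 = 38  (slack)

Optimal: x = 2.5, y = 0
Binding: C3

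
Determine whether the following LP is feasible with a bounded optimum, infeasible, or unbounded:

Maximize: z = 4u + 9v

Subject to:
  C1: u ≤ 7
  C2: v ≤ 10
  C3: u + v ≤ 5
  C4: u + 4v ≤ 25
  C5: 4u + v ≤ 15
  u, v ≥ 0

Feasible with a bounded optimal solution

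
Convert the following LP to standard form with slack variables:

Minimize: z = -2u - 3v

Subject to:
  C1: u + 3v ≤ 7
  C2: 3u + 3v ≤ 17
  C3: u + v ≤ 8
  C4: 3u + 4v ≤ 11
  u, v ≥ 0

min z = -2u - 3v

s.t.
  u + 3v + s1 = 7
  3u + 3v + s2 = 17
  u + v + s3 = 8
  3u + 4v + s4 = 11
  u, v, s1, s2, s3, s4 ≥ 0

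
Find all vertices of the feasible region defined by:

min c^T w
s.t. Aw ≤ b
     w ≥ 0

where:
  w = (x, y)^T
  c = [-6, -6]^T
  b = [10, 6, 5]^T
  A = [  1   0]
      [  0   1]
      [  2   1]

(0, 0), (2.5, 0), (0, 5)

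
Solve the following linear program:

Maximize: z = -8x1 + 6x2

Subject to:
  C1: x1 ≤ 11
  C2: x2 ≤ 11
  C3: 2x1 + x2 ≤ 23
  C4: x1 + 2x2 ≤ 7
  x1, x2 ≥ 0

Evaluate the objective at each vertex of the feasible region:
  z(0, 0) = 0
  z(7, 0) = -56
  z(0, 3.5) = 21  ←
The maximum is at x1 = 0, x2 = 3.5.

x1 = 0, x2 = 3.5, z = 21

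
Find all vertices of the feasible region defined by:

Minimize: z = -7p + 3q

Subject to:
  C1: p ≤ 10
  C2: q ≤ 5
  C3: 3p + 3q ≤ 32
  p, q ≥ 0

(0, 0), (10, 0), (10, 0.6667), (5.667, 5), (0, 5)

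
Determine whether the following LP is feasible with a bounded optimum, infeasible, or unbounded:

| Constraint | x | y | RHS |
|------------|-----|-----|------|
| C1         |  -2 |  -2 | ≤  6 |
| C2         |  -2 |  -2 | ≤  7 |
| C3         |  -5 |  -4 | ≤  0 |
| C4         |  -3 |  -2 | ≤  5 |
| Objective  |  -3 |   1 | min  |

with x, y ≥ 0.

Unbounded (objective can decrease without bound)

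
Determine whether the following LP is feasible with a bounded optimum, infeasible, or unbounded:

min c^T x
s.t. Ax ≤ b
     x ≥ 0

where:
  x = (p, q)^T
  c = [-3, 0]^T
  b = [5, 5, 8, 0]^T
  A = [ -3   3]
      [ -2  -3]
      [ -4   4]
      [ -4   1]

Unbounded (objective can decrease without bound)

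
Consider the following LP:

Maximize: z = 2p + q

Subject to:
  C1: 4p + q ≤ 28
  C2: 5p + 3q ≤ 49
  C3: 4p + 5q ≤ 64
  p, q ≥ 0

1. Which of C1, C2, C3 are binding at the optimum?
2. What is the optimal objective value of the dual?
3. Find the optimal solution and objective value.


1. C1, C2
2. 18
3. p = 5, q = 8, z = 18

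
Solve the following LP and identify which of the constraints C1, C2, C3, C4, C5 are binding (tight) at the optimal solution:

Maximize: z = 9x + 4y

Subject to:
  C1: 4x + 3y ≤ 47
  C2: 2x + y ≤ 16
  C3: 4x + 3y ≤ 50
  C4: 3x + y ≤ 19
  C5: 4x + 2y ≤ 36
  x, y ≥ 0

At x = 3, y = 10, compute slack b - a·x for each constraint:
  C1: 47 − 42 = 5  (slack)
  C2: 16 − 16 = 0  (binding)
  C3: 50 − 42 = 8  (slack)
  C4: 19 − 19 = 0  (binding)
  C5: 36 − 32 = 4  (slack)

Optimal: x = 3, y = 10
Binding: C2, C4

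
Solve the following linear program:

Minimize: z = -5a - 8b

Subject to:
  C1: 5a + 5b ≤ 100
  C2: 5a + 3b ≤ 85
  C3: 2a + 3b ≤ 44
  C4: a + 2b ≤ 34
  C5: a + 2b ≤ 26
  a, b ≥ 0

Evaluate the objective at each vertex of the feasible region:
  z(0, 0) = 0
  z(17, 0) = -85
  z(13.67, 5.556) = -112.8
  z(10, 8) = -114  ←
  z(0, 13) = -104
The minimum is at a = 10, b = 8.

a = 10, b = 8, z = -114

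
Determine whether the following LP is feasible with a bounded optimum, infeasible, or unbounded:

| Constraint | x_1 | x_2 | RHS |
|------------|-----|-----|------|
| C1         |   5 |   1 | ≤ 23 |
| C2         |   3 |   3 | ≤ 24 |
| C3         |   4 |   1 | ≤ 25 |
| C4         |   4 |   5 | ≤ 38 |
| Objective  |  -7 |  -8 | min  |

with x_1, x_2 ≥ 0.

Feasible with a bounded optimal solution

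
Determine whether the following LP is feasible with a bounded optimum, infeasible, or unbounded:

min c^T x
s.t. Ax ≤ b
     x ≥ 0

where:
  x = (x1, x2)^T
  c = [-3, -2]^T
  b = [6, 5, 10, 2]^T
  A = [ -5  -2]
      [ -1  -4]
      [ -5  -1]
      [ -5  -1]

Unbounded (objective can decrease without bound)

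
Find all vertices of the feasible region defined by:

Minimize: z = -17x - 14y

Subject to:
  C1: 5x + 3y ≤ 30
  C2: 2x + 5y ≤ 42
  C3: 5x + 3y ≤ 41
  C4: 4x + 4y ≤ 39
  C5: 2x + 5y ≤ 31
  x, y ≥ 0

(0, 0), (6, 0), (3, 5), (0, 6.2)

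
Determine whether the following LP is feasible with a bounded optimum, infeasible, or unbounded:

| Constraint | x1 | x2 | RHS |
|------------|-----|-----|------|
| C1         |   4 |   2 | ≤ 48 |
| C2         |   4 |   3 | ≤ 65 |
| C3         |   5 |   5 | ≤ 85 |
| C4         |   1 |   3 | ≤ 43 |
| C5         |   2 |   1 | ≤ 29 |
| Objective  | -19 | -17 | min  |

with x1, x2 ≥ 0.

Feasible with a bounded optimal solution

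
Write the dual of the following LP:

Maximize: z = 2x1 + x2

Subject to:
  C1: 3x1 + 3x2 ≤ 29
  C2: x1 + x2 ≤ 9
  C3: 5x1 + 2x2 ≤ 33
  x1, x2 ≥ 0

Primal max cᵀx s.t. Ax ≤ b, x ≥ 0  →  Dual min bᵀy s.t. Aᵀy ≥ c, y ≥ 0.

Minimize: z = 29y1 + 9y2 + 33y3

Subject to:
  3y1 + y2 + 5y3 ≥ 2
  3y1 + y2 + 2y3 ≥ 1
  y1, y2, y3 ≥ 0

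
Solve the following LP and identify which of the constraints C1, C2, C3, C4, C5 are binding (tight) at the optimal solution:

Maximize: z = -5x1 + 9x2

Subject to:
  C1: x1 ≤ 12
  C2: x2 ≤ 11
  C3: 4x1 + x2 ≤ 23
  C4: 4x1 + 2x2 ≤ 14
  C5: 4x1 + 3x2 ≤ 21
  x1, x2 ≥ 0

At x1 = 0, x2 = 7, compute slack b - a·x for each constraint:
  C1: 12 − 0 = 12  (slack)
  C2: 11 − 7 = 4  (slack)
  C3: 23 − 7 = 16  (slack)
  C4: 14 − 14 = 0  (binding)
  C5: 21 − 21 = 0  (binding)

Optimal: x1 = 0, x2 = 7
Binding: C4, C5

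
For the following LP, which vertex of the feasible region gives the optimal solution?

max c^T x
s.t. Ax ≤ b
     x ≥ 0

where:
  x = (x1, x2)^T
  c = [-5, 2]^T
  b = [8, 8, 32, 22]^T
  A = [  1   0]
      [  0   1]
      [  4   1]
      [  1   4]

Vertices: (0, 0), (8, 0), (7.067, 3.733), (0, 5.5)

Evaluate the objective at each vertex of the feasible region:
  z(0, 0) = 0
  z(8, 0) = -40
  z(7.067, 3.733) = -27.87
  z(0, 5.5) = 11  ←
The maximum is at x1 = 0, x2 = 5.5.

(0, 5.5)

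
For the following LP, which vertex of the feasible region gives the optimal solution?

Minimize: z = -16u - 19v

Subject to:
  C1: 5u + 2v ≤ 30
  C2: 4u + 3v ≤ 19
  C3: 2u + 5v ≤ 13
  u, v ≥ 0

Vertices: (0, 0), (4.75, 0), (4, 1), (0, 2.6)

Evaluate the objective at each vertex of the feasible region:
  z(0, 0) = 0
  z(4.75, 0) = -76
  z(4, 1) = -83  ←
  z(0, 2.6) = -49.4
The minimum is at u = 4, v = 1.

(4, 1)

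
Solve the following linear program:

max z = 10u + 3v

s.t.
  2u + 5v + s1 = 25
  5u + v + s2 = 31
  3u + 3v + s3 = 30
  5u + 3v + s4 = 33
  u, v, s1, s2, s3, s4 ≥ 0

Evaluate the objective at each vertex of the feasible region:
  z(0, 0) = 0
  z(6.2, 0) = 62
  z(6, 1) = 63  ←
  z(4.737, 3.105) = 56.68
  z(0, 5) = 15
The maximum is at u = 6, v = 1.

u = 6, v = 1, z = 63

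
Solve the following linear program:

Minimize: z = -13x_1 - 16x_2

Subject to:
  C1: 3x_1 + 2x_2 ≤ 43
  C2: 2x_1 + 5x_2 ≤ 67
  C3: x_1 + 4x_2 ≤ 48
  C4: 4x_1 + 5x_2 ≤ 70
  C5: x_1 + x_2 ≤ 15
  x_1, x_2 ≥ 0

Evaluate the objective at each vertex of the feasible region:
  z(0, 0) = 0
  z(14.33, 0) = -186.3
  z(13, 2) = -201
  z(5, 10) = -225  ←
  z(3.636, 11.09) = -224.7
  z(0, 12) = -192
The minimum is at x_1 = 5, x_2 = 10.

x_1 = 5, x_2 = 10, z = -225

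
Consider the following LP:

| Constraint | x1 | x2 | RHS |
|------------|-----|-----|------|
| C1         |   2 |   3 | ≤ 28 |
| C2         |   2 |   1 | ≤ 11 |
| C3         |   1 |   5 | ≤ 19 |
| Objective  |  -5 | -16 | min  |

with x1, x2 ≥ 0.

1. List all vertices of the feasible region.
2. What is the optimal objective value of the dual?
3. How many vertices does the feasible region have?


1. (0, 0), (5.5, 0), (4, 3), (0, 3.8)
2. -68
3. 4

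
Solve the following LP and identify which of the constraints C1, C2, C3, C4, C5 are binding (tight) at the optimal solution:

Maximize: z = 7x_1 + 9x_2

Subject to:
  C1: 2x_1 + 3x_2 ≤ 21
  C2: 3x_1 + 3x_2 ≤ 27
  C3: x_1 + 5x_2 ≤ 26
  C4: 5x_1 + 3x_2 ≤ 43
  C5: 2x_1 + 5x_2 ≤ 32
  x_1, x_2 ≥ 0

At x_1 = 6, x_2 = 3, compute slack b - a·x for each constraint:
  C1: 21 − 21 = 0  (binding)
  C2: 27 − 27 = 0  (binding)
  C3: 26 − 21 = 5  (slack)
  C4: 43 − 39 = 4  (slack)
  C5: 32 − 27 = 5  (slack)

Optimal: x_1 = 6, x_2 = 3
Binding: C1, C2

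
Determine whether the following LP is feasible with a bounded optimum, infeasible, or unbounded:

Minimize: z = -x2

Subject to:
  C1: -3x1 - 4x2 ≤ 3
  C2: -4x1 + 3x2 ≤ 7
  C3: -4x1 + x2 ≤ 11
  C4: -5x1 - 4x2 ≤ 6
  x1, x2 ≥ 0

Unbounded (objective can decrease without bound)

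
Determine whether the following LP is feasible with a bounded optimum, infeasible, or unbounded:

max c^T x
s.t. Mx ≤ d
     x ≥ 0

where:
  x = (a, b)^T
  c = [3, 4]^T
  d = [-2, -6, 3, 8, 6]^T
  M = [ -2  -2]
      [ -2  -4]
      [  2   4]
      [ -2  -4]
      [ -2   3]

Infeasible (no feasible solution exists)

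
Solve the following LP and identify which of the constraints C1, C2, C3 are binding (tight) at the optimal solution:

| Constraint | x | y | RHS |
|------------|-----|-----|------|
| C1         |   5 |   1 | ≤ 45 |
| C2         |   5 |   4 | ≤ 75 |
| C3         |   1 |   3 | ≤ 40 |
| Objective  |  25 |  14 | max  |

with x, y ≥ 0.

At x = 7, y = 10, compute slack b - a·x for each constraint:
  C1: 45 − 45 = 0  (binding)
  C2: 75 − 75 = 0  (binding)
  C3: 40 − 37 = 3  (slack)

Optimal: x = 7, y = 10
Binding: C1, C2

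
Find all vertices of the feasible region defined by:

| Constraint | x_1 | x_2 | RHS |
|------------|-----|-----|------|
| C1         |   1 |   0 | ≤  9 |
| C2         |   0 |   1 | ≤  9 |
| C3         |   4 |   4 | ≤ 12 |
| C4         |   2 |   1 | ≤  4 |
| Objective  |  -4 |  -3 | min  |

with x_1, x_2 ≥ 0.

(0, 0), (2, 0), (1, 2), (0, 3)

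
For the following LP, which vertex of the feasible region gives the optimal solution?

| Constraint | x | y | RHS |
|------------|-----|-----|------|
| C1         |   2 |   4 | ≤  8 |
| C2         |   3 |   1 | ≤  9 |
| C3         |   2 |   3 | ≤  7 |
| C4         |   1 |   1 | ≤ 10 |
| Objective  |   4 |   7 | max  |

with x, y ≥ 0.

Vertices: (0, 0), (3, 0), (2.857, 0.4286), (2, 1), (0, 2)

Evaluate the objective at each vertex of the feasible region:
  z(0, 0) = 0
  z(3, 0) = 12
  z(2.857, 0.4286) = 14.43
  z(2, 1) = 15  ←
  z(0, 2) = 14
The maximum is at x = 2, y = 1.

(2, 1)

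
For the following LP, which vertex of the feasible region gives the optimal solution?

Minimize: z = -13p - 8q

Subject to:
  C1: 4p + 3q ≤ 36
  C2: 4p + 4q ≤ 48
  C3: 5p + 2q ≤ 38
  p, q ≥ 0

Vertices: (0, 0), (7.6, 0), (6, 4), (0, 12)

Evaluate the objective at each vertex of the feasible region:
  z(0, 0) = 0
  z(7.6, 0) = -98.8
  z(6, 4) = -110  ←
  z(0, 12) = -96
The minimum is at p = 6, q = 4.

(6, 4)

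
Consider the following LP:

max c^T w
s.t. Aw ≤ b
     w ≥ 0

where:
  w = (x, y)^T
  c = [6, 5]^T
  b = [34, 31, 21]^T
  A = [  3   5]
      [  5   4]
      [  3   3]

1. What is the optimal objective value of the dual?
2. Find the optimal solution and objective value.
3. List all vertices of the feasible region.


1. 38
2. x = 3, y = 4, z = 38
3. (0, 0), (6.2, 0), (3, 4), (0.5, 6.5), (0, 6.8)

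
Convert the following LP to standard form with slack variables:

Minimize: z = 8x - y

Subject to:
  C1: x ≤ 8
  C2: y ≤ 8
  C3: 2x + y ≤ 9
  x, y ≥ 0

min z = 8x - y

s.t.
  x + s1 = 8
  y + s2 = 8
  2x + y + s3 = 9
  x, y, s1, s2, s3 ≥ 0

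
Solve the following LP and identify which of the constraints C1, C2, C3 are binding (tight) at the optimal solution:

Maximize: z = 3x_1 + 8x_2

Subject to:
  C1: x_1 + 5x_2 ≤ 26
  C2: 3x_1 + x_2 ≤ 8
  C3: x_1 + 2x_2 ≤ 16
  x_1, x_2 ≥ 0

At x_1 = 1, x_2 = 5, compute slack b - a·x for each constraint:
  C1: 26 − 26 = 0  (binding)
  C2: 8 − 8 = 0  (binding)
  C3: 16 − 11 = 5  (slack)

Optimal: x_1 = 1, x_2 = 5
Binding: C1, C2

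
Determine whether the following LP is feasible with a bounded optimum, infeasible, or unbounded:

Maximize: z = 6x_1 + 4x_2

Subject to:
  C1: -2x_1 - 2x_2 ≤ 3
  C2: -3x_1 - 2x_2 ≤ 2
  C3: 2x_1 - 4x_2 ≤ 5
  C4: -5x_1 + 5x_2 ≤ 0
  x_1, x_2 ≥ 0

Unbounded (objective can increase without bound)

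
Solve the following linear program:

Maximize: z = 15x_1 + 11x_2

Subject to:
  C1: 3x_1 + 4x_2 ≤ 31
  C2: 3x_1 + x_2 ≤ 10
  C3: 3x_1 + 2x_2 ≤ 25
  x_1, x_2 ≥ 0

Evaluate the objective at each vertex of the feasible region:
  z(0, 0) = 0
  z(3.333, 0) = 50
  z(1, 7) = 92  ←
  z(0, 7.75) = 85.25
The maximum is at x_1 = 1, x_2 = 7.

x_1 = 1, x_2 = 7, z = 92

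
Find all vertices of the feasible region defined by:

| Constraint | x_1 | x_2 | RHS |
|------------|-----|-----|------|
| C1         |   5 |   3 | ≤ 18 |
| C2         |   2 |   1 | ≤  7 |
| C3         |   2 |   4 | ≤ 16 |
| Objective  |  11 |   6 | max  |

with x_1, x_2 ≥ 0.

(0, 0), (3.5, 0), (3, 1), (1.714, 3.143), (0, 4)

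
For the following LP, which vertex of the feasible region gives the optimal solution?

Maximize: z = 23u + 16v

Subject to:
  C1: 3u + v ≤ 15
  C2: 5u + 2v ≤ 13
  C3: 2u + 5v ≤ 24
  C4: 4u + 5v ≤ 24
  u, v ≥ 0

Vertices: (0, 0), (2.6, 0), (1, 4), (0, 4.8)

Evaluate the objective at each vertex of the feasible region:
  z(0, 0) = 0
  z(2.6, 0) = 59.8
  z(1, 4) = 87  ←
  z(0, 4.8) = 76.8
The maximum is at u = 1, v = 4.

(1, 4)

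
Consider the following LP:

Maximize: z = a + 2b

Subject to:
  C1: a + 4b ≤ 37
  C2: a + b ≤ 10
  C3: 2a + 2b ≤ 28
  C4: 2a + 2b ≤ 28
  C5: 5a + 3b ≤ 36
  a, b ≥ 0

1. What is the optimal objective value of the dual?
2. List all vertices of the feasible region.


1. 19
2. (0, 0), (7.2, 0), (3, 7), (1, 9), (0, 9.25)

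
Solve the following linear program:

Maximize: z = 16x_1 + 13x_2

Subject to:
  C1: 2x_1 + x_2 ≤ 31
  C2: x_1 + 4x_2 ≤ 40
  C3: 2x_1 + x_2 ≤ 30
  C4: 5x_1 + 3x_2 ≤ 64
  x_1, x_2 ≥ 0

Evaluate the objective at each vertex of the feasible region:
  z(0, 0) = 0
  z(12.8, 0) = 204.8
  z(8, 8) = 232  ←
  z(0, 10) = 130
The maximum is at x_1 = 8, x_2 = 8.

x_1 = 8, x_2 = 8, z = 232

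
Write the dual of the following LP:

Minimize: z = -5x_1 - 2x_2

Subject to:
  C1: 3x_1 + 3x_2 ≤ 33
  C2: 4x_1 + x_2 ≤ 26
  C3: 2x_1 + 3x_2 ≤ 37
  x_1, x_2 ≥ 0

Primal min cᵀx s.t. Ax ≤ b, x ≥ 0  →  Dual max −bᵀy s.t. Aᵀy ≥ −c, y ≥ 0.

Maximize: z = -33y1 - 26y2 - 37y3

Subject to:
  3y1 + 4y2 + 2y3 ≥ 5
  3y1 + y2 + 3y3 ≥ 2
  y1, y2, y3 ≥ 0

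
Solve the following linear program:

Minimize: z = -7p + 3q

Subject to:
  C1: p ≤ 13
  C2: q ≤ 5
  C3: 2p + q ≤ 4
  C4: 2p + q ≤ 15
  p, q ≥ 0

Evaluate the objective at each vertex of the feasible region:
  z(0, 0) = 0
  z(2, 0) = -14  ←
  z(0, 4) = 12
The minimum is at p = 2, q = 0.

p = 2, q = 0, z = -14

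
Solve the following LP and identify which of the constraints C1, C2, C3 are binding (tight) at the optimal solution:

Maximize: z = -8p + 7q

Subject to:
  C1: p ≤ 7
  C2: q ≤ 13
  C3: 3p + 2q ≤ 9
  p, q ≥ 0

At p = 0, q = 4.5, compute slack b - a·x for each constraint:
  C1: 7 − 0 = 7  (slack)
  C2: 13 − 4.5 = 8.5  (slack)
  C3: 9 − 9 = 0  (binding)

Optimal: p = 0, q = 4.5
Binding: C3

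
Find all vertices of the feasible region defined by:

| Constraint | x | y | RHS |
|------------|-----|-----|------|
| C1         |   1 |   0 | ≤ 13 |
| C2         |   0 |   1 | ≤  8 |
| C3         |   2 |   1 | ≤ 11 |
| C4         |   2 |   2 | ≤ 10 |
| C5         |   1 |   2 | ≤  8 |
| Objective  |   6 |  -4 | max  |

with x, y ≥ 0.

(0, 0), (5, 0), (2, 3), (0, 4)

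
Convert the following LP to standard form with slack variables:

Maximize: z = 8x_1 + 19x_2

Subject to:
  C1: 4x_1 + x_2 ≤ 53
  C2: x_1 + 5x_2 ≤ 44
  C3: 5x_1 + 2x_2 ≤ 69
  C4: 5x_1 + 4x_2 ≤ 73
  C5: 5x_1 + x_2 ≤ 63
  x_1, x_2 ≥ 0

max z = 8x_1 + 19x_2

s.t.
  4x_1 + x_2 + s1 = 53
  x_1 + 5x_2 + s2 = 44
  5x_1 + 2x_2 + s3 = 69
  5x_1 + 4x_2 + s4 = 73
  5x_1 + x_2 + s5 = 63
  x_1, x_2, s1, s2, s3, s4, s5 ≥ 0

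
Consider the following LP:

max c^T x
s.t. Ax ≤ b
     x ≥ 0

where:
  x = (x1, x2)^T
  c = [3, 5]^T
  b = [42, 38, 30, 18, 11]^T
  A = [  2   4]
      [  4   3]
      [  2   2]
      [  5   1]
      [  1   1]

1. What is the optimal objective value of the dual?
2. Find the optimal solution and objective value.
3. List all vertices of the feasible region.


1. 53
2. x1 = 1, x2 = 10, z = 53
3. (0, 0), (3.6, 0), (1.75, 9.25), (1, 10), (0, 10.5)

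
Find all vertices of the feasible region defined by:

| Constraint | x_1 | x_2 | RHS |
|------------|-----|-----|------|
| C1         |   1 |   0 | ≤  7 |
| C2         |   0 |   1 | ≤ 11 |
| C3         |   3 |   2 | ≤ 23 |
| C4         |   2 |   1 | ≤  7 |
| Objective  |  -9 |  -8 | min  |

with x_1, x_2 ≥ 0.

(0, 0), (3.5, 0), (0, 7)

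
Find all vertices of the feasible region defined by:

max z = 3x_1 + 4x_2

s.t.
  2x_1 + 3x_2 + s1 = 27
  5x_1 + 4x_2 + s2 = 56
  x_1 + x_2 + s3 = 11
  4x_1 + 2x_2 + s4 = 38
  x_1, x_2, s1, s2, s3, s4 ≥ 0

(0, 0), (9.5, 0), (8, 3), (6, 5), (0, 9)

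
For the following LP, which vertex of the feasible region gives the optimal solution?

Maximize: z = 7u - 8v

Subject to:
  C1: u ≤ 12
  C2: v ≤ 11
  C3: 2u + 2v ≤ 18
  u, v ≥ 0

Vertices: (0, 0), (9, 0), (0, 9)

Evaluate the objective at each vertex of the feasible region:
  z(0, 0) = 0
  z(9, 0) = 63  ←
  z(0, 9) = -72
The maximum is at u = 9, v = 0.

(9, 0)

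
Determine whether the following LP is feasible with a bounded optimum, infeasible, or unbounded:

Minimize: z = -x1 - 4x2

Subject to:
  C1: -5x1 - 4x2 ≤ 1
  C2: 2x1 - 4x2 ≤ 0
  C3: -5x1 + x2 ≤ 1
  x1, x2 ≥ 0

Unbounded (objective can decrease without bound)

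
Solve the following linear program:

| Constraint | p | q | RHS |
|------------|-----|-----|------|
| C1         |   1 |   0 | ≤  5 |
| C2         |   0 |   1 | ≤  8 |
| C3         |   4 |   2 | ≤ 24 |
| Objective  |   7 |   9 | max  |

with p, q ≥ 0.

Evaluate the objective at each vertex of the feasible region:
  z(0, 0) = 0
  z(5, 0) = 35
  z(5, 2) = 53
  z(2, 8) = 86  ←
  z(0, 8) = 72
The maximum is at p = 2, q = 8.

p = 2, q = 8, z = 86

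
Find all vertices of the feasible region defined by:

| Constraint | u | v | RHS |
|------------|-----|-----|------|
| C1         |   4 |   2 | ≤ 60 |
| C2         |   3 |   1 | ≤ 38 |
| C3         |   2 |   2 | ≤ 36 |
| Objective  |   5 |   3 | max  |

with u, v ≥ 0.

(0, 0), (12.67, 0), (10, 8), (0, 18)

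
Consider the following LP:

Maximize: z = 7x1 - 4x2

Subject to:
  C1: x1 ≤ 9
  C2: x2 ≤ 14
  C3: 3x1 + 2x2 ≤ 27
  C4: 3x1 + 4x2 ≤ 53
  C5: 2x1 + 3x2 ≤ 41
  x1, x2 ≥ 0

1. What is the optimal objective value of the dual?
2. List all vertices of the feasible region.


1. 63
2. (0, 0), (9, 0), (0.3333, 13), (0, 13.25)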